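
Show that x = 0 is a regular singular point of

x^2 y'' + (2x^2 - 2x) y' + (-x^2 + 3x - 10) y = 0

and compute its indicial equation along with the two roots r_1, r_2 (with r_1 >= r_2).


Divide by x^2 to reach normal form y'' + P_1(x) y' + P_2(x) y = 0 with P_1(x) = 2 - 2/x and P_2(x) = -1 + 3/x - 10/x^2.
x = 0 is a singular point because the y'-coefficient 2 - 2/x has a pole at x = 0 and the y-coefficient -1 + 3/x - 10/x^2 has a pole at x = 0.
It is a regular singular point because x P_1(x) = p(x) = 2x - 2 and x^2 P_2(x) = q(x) = -x^2 + 3x - 10 are polynomials, hence analytic at x = 0.
p(0) = -2,  q(0) = -10.
Indicial equation: r(r-1) + p(0) r + q(0) = 0, i.e. r^2 + (p(0) - 1) r + q(0) = 0, i.e. r^2 - 3 r - 10 = 0.
Discriminant: (-3)^2 - 4(-10) = 49, so r = (3 ± 7)/2.
Solving: r_1 = 5, r_2 = -2.

indicial: r^2 - 3 r - 10 = 0; roots r_1 = 5, r_2 = -2


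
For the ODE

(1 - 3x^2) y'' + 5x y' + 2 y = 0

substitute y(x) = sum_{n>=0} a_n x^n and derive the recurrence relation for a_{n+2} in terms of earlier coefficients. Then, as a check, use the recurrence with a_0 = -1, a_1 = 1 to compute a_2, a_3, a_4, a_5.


Substitute y = sum_n a_n x^n.
(1 - 3 x^2) y'' contributes (n+2)(n+1) a_{n+2} - 3 n(n-1) a_n at x^n.
5 x y'(x) contributes 5 n a_n at x^n.
2 y(x) contributes 2 a_n at x^n.
Matching x^n: (n+2)(n+1) a_{n+2} + (-3 n(n-1) + 5 n + 2) a_n = 0.
Thus a_{n+2} = (3 n(n-1) - 5 n - 2) / ((n+1)(n+2)) * a_n.

Check with a_0 = -1, a_1 = 1 (apply the recurrence for n = 0, 1, 2, 3): a_0 = -1, a_1 = 1, a_2 = 1, a_3 = -7/6, a_4 = -1/2, a_5 = -7/120.

a_(n+2) = (3 n(n-1) - 5 n - 2) / ((n+1)(n+2)) * a_n; check: a_0 = -1, a_1 = 1, a_2 = 1, a_3 = -7/6, a_4 = -1/2, a_5 = -7/120


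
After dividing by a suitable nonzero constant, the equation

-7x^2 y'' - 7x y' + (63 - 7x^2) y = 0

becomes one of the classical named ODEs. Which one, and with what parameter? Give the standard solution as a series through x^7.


All three coefficients share the factor -7; dividing through by -7 gives  x^2 y'' + x y' + (x^2 - 9) y = 0.
This matches the Bessel equation x^2 y'' + x y' + (x^2 - nu^2) y = 0 with nu^2 = 9, so nu = 3; the solution bounded at x = 0 is J_3(x).
Frobenius at x = 0: indicial roots ±nu; for r = nu the recurrence k(k + 2nu) c_k = -c_{k-2} gives the standard series J_nu(x) = sum_{k>=0} (-1)^k / (k! (k+nu)!) (x/2)^(2k+nu). Evaluate the first 3 terms:
  k = 0: (-1)^0 / (0! * 3! * 2^3) x^3 = 1/(1*6*8) x^3 = (1/48) x^3
  k = 1: (-1)^1 / (1! * 4! * 2^5) x^5 = -1/(1*24*32) x^5 = (-1/768) x^5
  k = 2: (-1)^2 / (2! * 5! * 2^7) x^7 = 1/(2*120*128) x^7 = (1/30720) x^7
Hence J_3(x) = x^7/30720 - x^5/768 + x^3/48 + ....

J_3(x); series = x^7/30720 - x^5/768 + x^3/48


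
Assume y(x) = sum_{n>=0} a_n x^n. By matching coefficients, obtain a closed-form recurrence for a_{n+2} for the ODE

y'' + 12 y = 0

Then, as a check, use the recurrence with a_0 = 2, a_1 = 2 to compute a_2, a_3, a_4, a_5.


Substitute y = sum_n a_n x^n into y'' + (const) y = 0.
y''(x) = sum_{n>=0} (n+2)(n+1) a_{n+2} x^n.
The ODE becomes sum_n [(n+2)(n+1) a_{n+2} + 12 a_n] x^n = 0.
Setting each coefficient to zero gives the recurrence:
  (n+2)(n+1) a_{n+2} + 12 a_n = 0,
  a_{n+2} = -12 / ((n+1)(n+2)) a_n.

Check with a_0 = 2, a_1 = 2 (apply the recurrence for n = 0, 1, 2, 3): a_0 = 2, a_1 = 2, a_2 = -12, a_3 = -4, a_4 = 12, a_5 = 12/5.

a_{n+2} = -12/((n+1)(n+2)) * a_n; check: a_0 = 2, a_1 = 2, a_2 = -12, a_3 = -4, a_4 = 12, a_5 = 12/5


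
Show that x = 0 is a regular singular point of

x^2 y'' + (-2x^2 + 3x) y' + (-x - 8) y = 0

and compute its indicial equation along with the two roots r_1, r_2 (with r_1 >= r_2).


Divide by x^2 to reach normal form y'' + P_1(x) y' + P_2(x) y = 0 with P_1(x) = -2 + 3/x and P_2(x) = -1/x - 8/x^2.
x = 0 is a singular point because the y'-coefficient -2 + 3/x has a pole at x = 0 and the y-coefficient -1/x - 8/x^2 has a pole at x = 0.
It is a regular singular point because x P_1(x) = p(x) = 3 - 2x and x^2 P_2(x) = q(x) = -x - 8 are polynomials, hence analytic at x = 0.
p(0) = 3,  q(0) = -8.
Indicial equation: r(r-1) + p(0) r + q(0) = 0, i.e. r^2 + (p(0) - 1) r + q(0) = 0, i.e. r^2 + 2 r - 8 = 0.
Discriminant: (2)^2 - 4(-8) = 36, so r = (-2 ± 6)/2.
Solving: r_1 = 2, r_2 = -4.

indicial: r^2 + 2 r - 8 = 0; roots r_1 = 2, r_2 = -4


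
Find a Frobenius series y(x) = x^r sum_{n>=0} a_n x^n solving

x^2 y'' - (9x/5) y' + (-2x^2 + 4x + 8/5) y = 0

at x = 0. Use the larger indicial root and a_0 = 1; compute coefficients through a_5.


Write in Frobenius form y'' + (p(x)/x) y' + (q(x)/x^2) y = 0:
  p(x) = -9/5,  q(x) = -2x^2 + 4x + 8/5.
Indicial equation: r(r-1) + (-9/5) r + (8/5) = 0 -> roots r_1 = 2, r_2 = 4/5.
Take r = r_1 = 2. Let y(x) = x^r sum_{n>=0} a_n x^n with a_0 = 1.
Substitute y = x^r sum a_n x^n and match x^{r+n}. The recurrence is
  D(n) a_n + 4 a_{n-1} - 2 a_{n-2} = 0,  where D(n) = (r+n)(r+n-1) + (-9/5)(r+n) + (8/5).
  a_n = [-4 a_{n-1} + 2 a_{n-2}] / D(n).
Since the indicial polynomial factors as (r - r_1)(r - r_2), D(n) = (r_1 + n - r_1)(r_1 + n - r_2) = n(n + 6/5).
Evaluating step by step (a_0 = 1):
  n = 1: D(1) = 1(1 + 6/5) = 11/5; numerator = -4(1) = -4; a_1 = (-4)/(11/5) = -20/11
  n = 2: D(2) = 2(2 + 6/5) = 32/5; numerator = -4(-20/11) + 2(1) = 102/11; a_2 = (102/11)/(32/5) = 255/176
  n = 3: D(3) = 3(3 + 6/5) = 63/5; numerator = -4(255/176) + 2(-20/11) = -415/44; a_3 = (-415/44)/(63/5) = -2075/2772
  n = 4: D(4) = 4(4 + 6/5) = 104/5; numerator = -4(-2075/2772) + 2(255/176) = 32665/5544; a_4 = (32665/5544)/(104/5) = 163325/576576
  n = 5: D(5) = 5(5 + 6/5) = 31; numerator = -4(163325/576576) + 2(-2075/2772) = -42125/16016; a_5 = (-42125/16016)/(31) = -42125/496496

r = 2; a_0 = 1; a_1 = -20/11; a_2 = 255/176; a_3 = -2075/2772; a_4 = 163325/576576; a_5 = -42125/496496


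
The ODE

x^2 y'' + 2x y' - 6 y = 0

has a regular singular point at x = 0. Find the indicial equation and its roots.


Divide by x^2 to reach normal form y'' + P_1(x) y' + P_2(x) y = 0 with P_1(x) = 2/x and P_2(x) = -6/x^2.
x = 0 is a singular point because the y'-coefficient 2/x has a pole at x = 0 and the y-coefficient -6/x^2 has a pole at x = 0.
It is a regular singular point because x P_1(x) = p(x) = 2 and x^2 P_2(x) = q(x) = -6 are polynomials, hence analytic at x = 0.
p(0) = 2,  q(0) = -6.
Indicial equation: r(r-1) + p(0) r + q(0) = 0, i.e. r^2 + (p(0) - 1) r + q(0) = 0, i.e. r^2 + 1 r - 6 = 0.
Discriminant: (1)^2 - 4(-6) = 25, so r = (-1 ± 5)/2.
Solving: r_1 = 2, r_2 = -3.

indicial: r^2 + 1 r - 6 = 0; roots r_1 = 2, r_2 = -3


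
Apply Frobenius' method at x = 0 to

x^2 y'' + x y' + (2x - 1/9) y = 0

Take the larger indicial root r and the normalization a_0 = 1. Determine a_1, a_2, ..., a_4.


Write in Frobenius form y'' + (p(x)/x) y' + (q(x)/x^2) y = 0:
  p(x) = 1,  q(x) = 2x - 1/9.
Indicial equation: r(r-1) + (1) r + (-1/9) = 0 -> roots r_1 = 1/3, r_2 = -1/3.
Take r = r_1 = 1/3. Let y(x) = x^r sum_{n>=0} a_n x^n with a_0 = 1.
Substitute y = x^r sum a_n x^n and match x^{r+n}. The recurrence is
  D(n) a_n + 2 a_{n-1} = 0,  where D(n) = (r+n)(r+n-1) + (1)(r+n) + (-1/9).
  a_n = -2 / D(n) * a_{n-1}.
Since the indicial polynomial factors as (r - r_1)(r - r_2), D(n) = (r_1 + n - r_1)(r_1 + n - r_2) = n(n + 2/3).
Evaluating step by step (a_0 = 1):
  n = 1: D(1) = 1(1 + 2/3) = 5/3; numerator = -2(1) = -2; a_1 = (-2)/(5/3) = -6/5
  n = 2: D(2) = 2(2 + 2/3) = 16/3; numerator = -2(-6/5) = 12/5; a_2 = (12/5)/(16/3) = 9/20
  n = 3: D(3) = 3(3 + 2/3) = 11; numerator = -2(9/20) = -9/10; a_3 = (-9/10)/(11) = -9/110
  n = 4: D(4) = 4(4 + 2/3) = 56/3; numerator = -2(-9/110) = 9/55; a_4 = (9/55)/(56/3) = 27/3080

r = 1/3; a_0 = 1; a_1 = -6/5; a_2 = 9/20; a_3 = -9/110; a_4 = 27/3080


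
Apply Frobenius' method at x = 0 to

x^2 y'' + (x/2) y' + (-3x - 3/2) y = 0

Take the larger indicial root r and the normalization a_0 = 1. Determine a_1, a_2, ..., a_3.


Write in Frobenius form y'' + (p(x)/x) y' + (q(x)/x^2) y = 0:
  p(x) = 1/2,  q(x) = -3x - 3/2.
Indicial equation: r(r-1) + (1/2) r + (-3/2) = 0 -> roots r_1 = 3/2, r_2 = -1.
Take r = r_1 = 3/2. Let y(x) = x^r sum_{n>=0} a_n x^n with a_0 = 1.
Substitute y = x^r sum a_n x^n and match x^{r+n}. The recurrence is
  D(n) a_n - 3 a_{n-1} = 0,  where D(n) = (r+n)(r+n-1) + (1/2)(r+n) + (-3/2).
  a_n = 3 / D(n) * a_{n-1}.
Since the indicial polynomial factors as (r - r_1)(r - r_2), D(n) = (r_1 + n - r_1)(r_1 + n - r_2) = n(n + 5/2).
Evaluating step by step (a_0 = 1):
  n = 1: D(1) = 1(1 + 5/2) = 7/2; numerator = 3(1) = 3; a_1 = (3)/(7/2) = 6/7
  n = 2: D(2) = 2(2 + 5/2) = 9; numerator = 3(6/7) = 18/7; a_2 = (18/7)/(9) = 2/7
  n = 3: D(3) = 3(3 + 5/2) = 33/2; numerator = 3(2/7) = 6/7; a_3 = (6/7)/(33/2) = 4/77

r = 3/2; a_0 = 1; a_1 = 6/7; a_2 = 2/7; a_3 = 4/77


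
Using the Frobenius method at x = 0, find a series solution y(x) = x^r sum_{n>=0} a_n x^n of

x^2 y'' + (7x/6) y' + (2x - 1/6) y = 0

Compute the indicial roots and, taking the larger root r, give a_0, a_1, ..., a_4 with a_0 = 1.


Write in Frobenius form y'' + (p(x)/x) y' + (q(x)/x^2) y = 0:
  p(x) = 7/6,  q(x) = 2x - 1/6.
Indicial equation: r(r-1) + (7/6) r + (-1/6) = 0 -> roots r_1 = 1/3, r_2 = -1/2.
Take r = r_1 = 1/3. Let y(x) = x^r sum_{n>=0} a_n x^n with a_0 = 1.
Substitute y = x^r sum a_n x^n and match x^{r+n}. The recurrence is
  D(n) a_n + 2 a_{n-1} = 0,  where D(n) = (r+n)(r+n-1) + (7/6)(r+n) + (-1/6).
  a_n = -2 / D(n) * a_{n-1}.
Since the indicial polynomial factors as (r - r_1)(r - r_2), D(n) = (r_1 + n - r_1)(r_1 + n - r_2) = n(n + 5/6).
Evaluating step by step (a_0 = 1):
  n = 1: D(1) = 1(1 + 5/6) = 11/6; numerator = -2(1) = -2; a_1 = (-2)/(11/6) = -12/11
  n = 2: D(2) = 2(2 + 5/6) = 17/3; numerator = -2(-12/11) = 24/11; a_2 = (24/11)/(17/3) = 72/187
  n = 3: D(3) = 3(3 + 5/6) = 23/2; numerator = -2(72/187) = -144/187; a_3 = (-144/187)/(23/2) = -288/4301
  n = 4: D(4) = 4(4 + 5/6) = 58/3; numerator = -2(-288/4301) = 576/4301; a_4 = (576/4301)/(58/3) = 864/124729

r = 1/3; a_0 = 1; a_1 = -12/11; a_2 = 72/187; a_3 = -288/4301; a_4 = 864/124729


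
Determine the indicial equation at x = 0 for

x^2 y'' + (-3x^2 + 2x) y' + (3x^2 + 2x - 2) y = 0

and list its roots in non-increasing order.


Divide by x^2 to reach normal form y'' + P_1(x) y' + P_2(x) y = 0 with P_1(x) = -3 + 2/x and P_2(x) = 3 + 2/x - 2/x^2.
x = 0 is a singular point because the y'-coefficient -3 + 2/x has a pole at x = 0 and the y-coefficient 3 + 2/x - 2/x^2 has a pole at x = 0.
It is a regular singular point because x P_1(x) = p(x) = 2 - 3x and x^2 P_2(x) = q(x) = 3x^2 + 2x - 2 are polynomials, hence analytic at x = 0.
p(0) = 2,  q(0) = -2.
Indicial equation: r(r-1) + p(0) r + q(0) = 0, i.e. r^2 + (p(0) - 1) r + q(0) = 0, i.e. r^2 + 1 r - 2 = 0.
Discriminant: (1)^2 - 4(-2) = 9, so r = (-1 ± 3)/2.
Solving: r_1 = 1, r_2 = -2.

indicial: r^2 + 1 r - 2 = 0; roots r_1 = 1, r_2 = -2


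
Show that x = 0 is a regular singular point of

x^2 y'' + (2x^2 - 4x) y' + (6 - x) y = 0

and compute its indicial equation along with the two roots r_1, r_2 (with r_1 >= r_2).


Divide by x^2 to reach normal form y'' + P_1(x) y' + P_2(x) y = 0 with P_1(x) = 2 - 4/x and P_2(x) = -1/x + 6/x^2.
x = 0 is a singular point because the y'-coefficient 2 - 4/x has a pole at x = 0 and the y-coefficient -1/x + 6/x^2 has a pole at x = 0.
It is a regular singular point because x P_1(x) = p(x) = 2x - 4 and x^2 P_2(x) = q(x) = 6 - x are polynomials, hence analytic at x = 0.
p(0) = -4,  q(0) = 6.
Indicial equation: r(r-1) + p(0) r + q(0) = 0, i.e. r^2 + (p(0) - 1) r + q(0) = 0, i.e. r^2 - 5 r + 6 = 0.
Discriminant: (-5)^2 - 4(6) = 1, so r = (5 ± 1)/2.
Solving: r_1 = 3, r_2 = 2.

indicial: r^2 - 5 r + 6 = 0; roots r_1 = 3, r_2 = 2


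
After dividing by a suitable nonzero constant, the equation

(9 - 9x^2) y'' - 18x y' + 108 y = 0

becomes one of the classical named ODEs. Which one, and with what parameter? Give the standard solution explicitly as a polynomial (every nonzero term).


All three coefficients share the factor 9; dividing through by 9 gives  (1 - x^2) y'' - 2x y' + 12 y = 0.
This matches the Legendre equation (1 - x^2) y'' - 2x y' + n(n+1) y = 0 (note the -2x y' term) with n(n+1) = 12, so n = 3; the polynomial solution is P_3(x).
With y = sum_k a_k x^k, matching x^k gives (k+2)(k+1) a_{k+2} = [k(k+1) - n(n+1)] a_k = (k - 3)(k + 4) a_k. The right side vanishes at k = 3, so the series with the parity of 3 terminates at degree 3.
Standard normalization (P_n(1) = 1): leading coefficient (2n)!/(2^n (n!)^2) = 720/(8*36) = 5/2, so a_3 = 5/2. Work downward with a_k = (k+1)(k+2) a_{k+2} / ((k - 3)(k + 4)):
  a_1 = (2)(3)(5/2) / ((1 - 3)(1 + 4)) = 15/(-10) = -3/2
Hence P_3(x) = 5 x^3/2 - 3 x/2.

P_3(x); series = 5 x^3/2 - 3 x/2


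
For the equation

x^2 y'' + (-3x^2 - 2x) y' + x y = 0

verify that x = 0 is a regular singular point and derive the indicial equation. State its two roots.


Divide by x^2 to reach normal form y'' + P_1(x) y' + P_2(x) y = 0 with P_1(x) = -3 - 2/x and P_2(x) = 1/x.
x = 0 is a singular point because the y'-coefficient -3 - 2/x has a pole at x = 0 and the y-coefficient 1/x has a pole at x = 0.
It is a regular singular point because x P_1(x) = p(x) = -3x - 2 and x^2 P_2(x) = q(x) = x are polynomials, hence analytic at x = 0.
p(0) = -2,  q(0) = 0.
Indicial equation: r(r-1) + p(0) r + q(0) = 0, i.e. r^2 + (p(0) - 1) r + q(0) = 0, i.e. r^2 - 3 r = 0.
Discriminant: (-3)^2 - 4(0) = 9, so r = (3 ± 3)/2.
Solving: r_1 = 3, r_2 = 0.

indicial: r^2 - 3 r = 0; roots r_1 = 3, r_2 = 0


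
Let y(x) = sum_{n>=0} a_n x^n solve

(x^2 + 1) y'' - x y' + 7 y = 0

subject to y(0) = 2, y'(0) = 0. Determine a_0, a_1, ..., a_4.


Ansatz: y(x) = sum_{n>=0} a_n x^n, so y'(x) = sum_{n>=1} n a_n x^(n-1) and y''(x) = sum_{n>=2} n(n-1) a_n x^(n-2).
Substitute into P(x) y'' + Q(x) y' + R(x) y = 0 with P(x) = x^2 + 1, Q(x) = -x, R(x) = 7, and match powers of x.
Initial conditions: a_0 = 2, a_1 = 0.
Setting the coefficient of each power of x to zero and solving order by order (substituting the coefficients already found):
  x^0: 2 a_2 + 7 a_0 = 0  ->  2 a_2 = -7 a_0 = -14  ->  a_2 = -7
  x^1: 6 a_3 + 6 a_1 = 0  ->  6 a_3 = -6 a_1 = 0  ->  a_3 = 0
  x^2: 12 a_4 + 7 a_2 = 0  ->  12 a_4 = -7 a_2 = 49  ->  a_4 = 49/12
Truncated series: y(x) = 2 - 7 x^2 + (49/12) x^4 + O(x^5).

a_0 = 2; a_1 = 0; a_2 = -7; a_3 = 0; a_4 = 49/12


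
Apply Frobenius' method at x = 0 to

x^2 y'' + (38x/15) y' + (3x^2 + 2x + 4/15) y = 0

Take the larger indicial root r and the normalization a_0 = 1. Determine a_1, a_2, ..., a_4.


Write in Frobenius form y'' + (p(x)/x) y' + (q(x)/x^2) y = 0:
  p(x) = 38/15,  q(x) = 3x^2 + 2x + 4/15.
Indicial equation: r(r-1) + (38/15) r + (4/15) = 0 -> roots r_1 = -1/5, r_2 = -4/3.
Take r = r_1 = -1/5. Let y(x) = x^r sum_{n>=0} a_n x^n with a_0 = 1.
Substitute y = x^r sum a_n x^n and match x^{r+n}. The recurrence is
  D(n) a_n + 2 a_{n-1} + 3 a_{n-2} = 0,  where D(n) = (r+n)(r+n-1) + (38/15)(r+n) + (4/15).
  a_n = [-2 a_{n-1} - 3 a_{n-2}] / D(n).
Since the indicial polynomial factors as (r - r_1)(r - r_2), D(n) = (r_1 + n - r_1)(r_1 + n - r_2) = n(n + 17/15).
Evaluating step by step (a_0 = 1):
  n = 1: D(1) = 1(1 + 17/15) = 32/15; numerator = -2(1) = -2; a_1 = (-2)/(32/15) = -15/16
  n = 2: D(2) = 2(2 + 17/15) = 94/15; numerator = -2(-15/16) - 3(1) = -9/8; a_2 = (-9/8)/(94/15) = -135/752
  n = 3: D(3) = 3(3 + 17/15) = 62/5; numerator = -2(-135/752) - 3(-15/16) = 2385/752; a_3 = (2385/752)/(62/5) = 11925/46624
  n = 4: D(4) = 4(4 + 17/15) = 308/15; numerator = -2(11925/46624) - 3(-135/752) = 315/11656; a_4 = (315/11656)/(308/15) = 675/512864

r = -1/5; a_0 = 1; a_1 = -15/16; a_2 = -135/752; a_3 = 11925/46624; a_4 = 675/512864


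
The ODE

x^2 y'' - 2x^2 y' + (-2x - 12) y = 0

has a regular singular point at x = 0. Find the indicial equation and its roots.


Divide by x^2 to reach normal form y'' + P_1(x) y' + P_2(x) y = 0 with P_1(x) = -2 and P_2(x) = -2/x - 12/x^2.
x = 0 is a singular point because the y-coefficient -2/x - 12/x^2 has a pole at x = 0.
It is a regular singular point because x P_1(x) = p(x) = -2x and x^2 P_2(x) = q(x) = -2x - 12 are polynomials, hence analytic at x = 0.
p(0) = 0,  q(0) = -12.
Indicial equation: r(r-1) + p(0) r + q(0) = 0, i.e. r^2 + (p(0) - 1) r + q(0) = 0, i.e. r^2 - 1 r - 12 = 0.
Discriminant: (-1)^2 - 4(-12) = 49, so r = (1 ± 7)/2.
Solving: r_1 = 4, r_2 = -3.

indicial: r^2 - 1 r - 12 = 0; roots r_1 = 4, r_2 = -3


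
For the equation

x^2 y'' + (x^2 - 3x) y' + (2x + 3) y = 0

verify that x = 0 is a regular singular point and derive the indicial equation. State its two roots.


Divide by x^2 to reach normal form y'' + P_1(x) y' + P_2(x) y = 0 with P_1(x) = 1 - 3/x and P_2(x) = 2/x + 3/x^2.
x = 0 is a singular point because the y'-coefficient 1 - 3/x has a pole at x = 0 and the y-coefficient 2/x + 3/x^2 has a pole at x = 0.
It is a regular singular point because x P_1(x) = p(x) = x - 3 and x^2 P_2(x) = q(x) = 2x + 3 are polynomials, hence analytic at x = 0.
p(0) = -3,  q(0) = 3.
Indicial equation: r(r-1) + p(0) r + q(0) = 0, i.e. r^2 + (p(0) - 1) r + q(0) = 0, i.e. r^2 - 4 r + 3 = 0.
Discriminant: (-4)^2 - 4(3) = 4, so r = (4 ± 2)/2.
Solving: r_1 = 3, r_2 = 1.

indicial: r^2 - 4 r + 3 = 0; roots r_1 = 3, r_2 = 1


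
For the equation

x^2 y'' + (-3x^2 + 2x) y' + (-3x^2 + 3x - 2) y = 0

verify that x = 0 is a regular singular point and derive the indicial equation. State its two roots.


Divide by x^2 to reach normal form y'' + P_1(x) y' + P_2(x) y = 0 with P_1(x) = -3 + 2/x and P_2(x) = -3 + 3/x - 2/x^2.
x = 0 is a singular point because the y'-coefficient -3 + 2/x has a pole at x = 0 and the y-coefficient -3 + 3/x - 2/x^2 has a pole at x = 0.
It is a regular singular point because x P_1(x) = p(x) = 2 - 3x and x^2 P_2(x) = q(x) = -3x^2 + 3x - 2 are polynomials, hence analytic at x = 0.
p(0) = 2,  q(0) = -2.
Indicial equation: r(r-1) + p(0) r + q(0) = 0, i.e. r^2 + (p(0) - 1) r + q(0) = 0, i.e. r^2 + 1 r - 2 = 0.
Discriminant: (1)^2 - 4(-2) = 9, so r = (-1 ± 3)/2.
Solving: r_1 = 1, r_2 = -2.

indicial: r^2 + 1 r - 2 = 0; roots r_1 = 1, r_2 = -2


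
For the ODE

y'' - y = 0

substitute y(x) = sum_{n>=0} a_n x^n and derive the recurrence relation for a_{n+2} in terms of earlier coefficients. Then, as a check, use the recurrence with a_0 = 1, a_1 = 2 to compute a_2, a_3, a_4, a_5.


Substitute y = sum_n a_n x^n into y'' + (const) y = 0.
y''(x) = sum_{n>=0} (n+2)(n+1) a_{n+2} x^n.
The ODE becomes sum_n [(n+2)(n+1) a_{n+2} - 1 a_n] x^n = 0.
Setting each coefficient to zero gives the recurrence:
  (n+2)(n+1) a_{n+2} - 1 a_n = 0,
  a_{n+2} = 1 / ((n+1)(n+2)) a_n.

Check with a_0 = 1, a_1 = 2 (apply the recurrence for n = 0, 1, 2, 3): a_0 = 1, a_1 = 2, a_2 = 1/2, a_3 = 1/3, a_4 = 1/24, a_5 = 1/60.

a_{n+2} = 1/((n+1)(n+2)) * a_n; check: a_0 = 1, a_1 = 2, a_2 = 1/2, a_3 = 1/3, a_4 = 1/24, a_5 = 1/60


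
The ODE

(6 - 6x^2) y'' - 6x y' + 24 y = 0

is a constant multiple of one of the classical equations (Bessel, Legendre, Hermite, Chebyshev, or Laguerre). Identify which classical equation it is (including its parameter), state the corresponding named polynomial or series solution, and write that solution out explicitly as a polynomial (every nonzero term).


All three coefficients share the factor 6; dividing through by 6 gives  (1 - x^2) y'' - x y' + 4 y = 0.
This matches the Chebyshev equation (1 - x^2) y'' - x y' + n^2 y = 0 (note the -x y' term, not -2x y') with n^2 = 4, so n = 2; the polynomial solution is T_2(x).
With y = sum_k a_k x^k, matching x^k gives (k+2)(k+1) a_{k+2} = (k^2 - n^2) a_k = (k - 2)(k + 2) a_k. The right side vanishes at k = 2, so the series with the parity of 2 terminates at degree 2.
Standard normalization: leading coefficient of T_n is 2^(n-1), so a_2 = 2^1 = 2. Work downward with a_k = (k+1)(k+2) a_{k+2} / ((k - 2)(k + 2)):
  a_0 = (1)(2)(2) / ((0 - 2)(0 + 2)) = 4/(-4) = -1
Hence T_2(x) = 2 x^2 - 1.

T_2(x); series = 2 x^2 - 1


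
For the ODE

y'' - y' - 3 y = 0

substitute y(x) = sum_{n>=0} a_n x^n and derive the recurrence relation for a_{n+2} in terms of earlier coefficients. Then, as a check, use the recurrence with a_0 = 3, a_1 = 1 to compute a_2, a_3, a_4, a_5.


Substitute y = sum_n a_n x^n.
y''(x) has coefficient (n+2)(n+1) a_{n+2} at x^n;
-y'(x) has coefficient -(n+1) a_{n+1} at x^n;
-3 y(x) has coefficient -3 a_n at x^n.
Matching x^n: (n+2)(n+1) a_{n+2} - (n+1) a_{n+1} - 3 a_n = 0.
Thus a_{n+2} = [(n+1) a_{n+1} + 3 a_n] / ((n+1)(n+2)).

Check with a_0 = 3, a_1 = 1 (apply the recurrence for n = 0, 1, 2, 3): a_0 = 3, a_1 = 1, a_2 = 5, a_3 = 13/6, a_4 = 43/24, a_5 = 41/60.

a_(n+2) = [(n+1) a_(n+1) + 3 a_n] / ((n+1)(n+2)); check: a_0 = 3, a_1 = 1, a_2 = 5, a_3 = 13/6, a_4 = 43/24, a_5 = 41/60


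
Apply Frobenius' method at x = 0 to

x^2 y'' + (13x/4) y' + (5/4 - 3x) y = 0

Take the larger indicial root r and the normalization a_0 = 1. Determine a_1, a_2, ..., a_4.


Write in Frobenius form y'' + (p(x)/x) y' + (q(x)/x^2) y = 0:
  p(x) = 13/4,  q(x) = 5/4 - 3x.
Indicial equation: r(r-1) + (13/4) r + (5/4) = 0 -> roots r_1 = -1, r_2 = -5/4.
Take r = r_1 = -1. Let y(x) = x^r sum_{n>=0} a_n x^n with a_0 = 1.
Substitute y = x^r sum a_n x^n and match x^{r+n}. The recurrence is
  D(n) a_n - 3 a_{n-1} = 0,  where D(n) = (r+n)(r+n-1) + (13/4)(r+n) + (5/4).
  a_n = 3 / D(n) * a_{n-1}.
Since the indicial polynomial factors as (r - r_1)(r - r_2), D(n) = (r_1 + n - r_1)(r_1 + n - r_2) = n(n + 1/4).
Evaluating step by step (a_0 = 1):
  n = 1: D(1) = 1(1 + 1/4) = 5/4; numerator = 3(1) = 3; a_1 = (3)/(5/4) = 12/5
  n = 2: D(2) = 2(2 + 1/4) = 9/2; numerator = 3(12/5) = 36/5; a_2 = (36/5)/(9/2) = 8/5
  n = 3: D(3) = 3(3 + 1/4) = 39/4; numerator = 3(8/5) = 24/5; a_3 = (24/5)/(39/4) = 32/65
  n = 4: D(4) = 4(4 + 1/4) = 17; numerator = 3(32/65) = 96/65; a_4 = (96/65)/(17) = 96/1105

r = -1; a_0 = 1; a_1 = 12/5; a_2 = 8/5; a_3 = 32/65; a_4 = 96/1105


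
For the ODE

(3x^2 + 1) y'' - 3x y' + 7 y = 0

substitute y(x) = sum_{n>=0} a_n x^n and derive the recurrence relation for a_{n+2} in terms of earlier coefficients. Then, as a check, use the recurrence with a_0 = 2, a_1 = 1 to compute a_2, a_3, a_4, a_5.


Substitute y = sum_n a_n x^n.
(1 + 3 x^2) y'' contributes (n+2)(n+1) a_{n+2} + 3 n(n-1) a_n at x^n.
-3 x y'(x) contributes -3 n a_n at x^n.
7 y(x) contributes 7 a_n at x^n.
Matching x^n: (n+2)(n+1) a_{n+2} + (3 n(n-1) - 3 n + 7) a_n = 0.
Thus a_{n+2} = (-3 n(n-1) + 3 n - 7) / ((n+1)(n+2)) * a_n.

Check with a_0 = 2, a_1 = 1 (apply the recurrence for n = 0, 1, 2, 3): a_0 = 2, a_1 = 1, a_2 = -7, a_3 = -2/3, a_4 = 49/12, a_5 = 8/15.

a_(n+2) = (-3 n(n-1) + 3 n - 7) / ((n+1)(n+2)) * a_n; check: a_0 = 2, a_1 = 1, a_2 = -7, a_3 = -2/3, a_4 = 49/12, a_5 = 8/15


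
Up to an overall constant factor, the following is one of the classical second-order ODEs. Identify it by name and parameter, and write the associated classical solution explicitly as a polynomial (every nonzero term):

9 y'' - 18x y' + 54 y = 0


All three coefficients share the factor 9; dividing through by 9 gives  y'' - 2x y' + 6 y = 0.
This matches the Hermite equation y'' - 2x y' + 2n y = 0 with 2n = 6, so n = 3; the polynomial solution is H_3(x).
With y = sum_k a_k x^k, matching x^k gives (k+2)(k+1) a_{k+2} = 2(k - n) a_k = 2(k - 3) a_k. The right side vanishes at k = 3, so the series with the parity of 3 terminates at degree 3.
Standard normalization: leading coefficient of H_n is 2^n, so a_3 = 2^3 = 8. Work downward with a_k = (k+1)(k+2) a_{k+2} / (2(k - n)):
  a_1 = (2)(3)(8) / (2(1 - 3)) = 48/(-4) = -12
Hence H_3(x) = 8 x^3 - 12 x.

H_3(x); series = 8 x^3 - 12 x


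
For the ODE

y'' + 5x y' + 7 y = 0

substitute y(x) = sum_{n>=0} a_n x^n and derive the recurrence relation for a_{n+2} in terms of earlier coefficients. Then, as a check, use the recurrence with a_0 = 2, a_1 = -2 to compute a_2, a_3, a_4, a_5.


Substitute y = sum_n a_n x^n.
y''(x) has coefficient (n+2)(n+1) a_{n+2} at x^n;
5 x y'(x) has coefficient 5 n a_n at x^n (shift);
7 y(x) has coefficient 7 a_n at x^n.
Matching x^n: (n+2)(n+1) a_{n+2} + (5n + 7) a_n = 0.
Thus a_{n+2} = (-5n - 7) / ((n+1)(n+2)) * a_n.

Check with a_0 = 2, a_1 = -2 (apply the recurrence for n = 0, 1, 2, 3): a_0 = 2, a_1 = -2, a_2 = -7, a_3 = 4, a_4 = 119/12, a_5 = -22/5.

a_(n+2) = (-5n - 7) / ((n+1)(n+2)) * a_n; check: a_0 = 2, a_1 = -2, a_2 = -7, a_3 = 4, a_4 = 119/12, a_5 = -22/5


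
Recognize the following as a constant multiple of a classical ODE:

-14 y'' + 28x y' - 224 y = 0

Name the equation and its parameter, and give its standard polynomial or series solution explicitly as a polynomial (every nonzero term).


All three coefficients share the factor -14; dividing through by -14 gives  y'' - 2x y' + 16 y = 0.
This matches the Hermite equation y'' - 2x y' + 2n y = 0 with 2n = 16, so n = 8; the polynomial solution is H_8(x).
With y = sum_k a_k x^k, matching x^k gives (k+2)(k+1) a_{k+2} = 2(k - n) a_k = 2(k - 8) a_k. The right side vanishes at k = 8, so the series with the parity of 8 terminates at degree 8.
Standard normalization: leading coefficient of H_n is 2^n, so a_8 = 2^8 = 256. Work downward with a_k = (k+1)(k+2) a_{k+2} / (2(k - n)):
  a_6 = (7)(8)(256) / (2(6 - 8)) = 14336/(-4) = -3584
  a_4 = (5)(6)(-3584) / (2(4 - 8)) = -107520/(-8) = 13440
  a_2 = (3)(4)(13440) / (2(2 - 8)) = 161280/(-12) = -13440
  a_0 = (1)(2)(-13440) / (2(0 - 8)) = -26880/(-16) = 1680
Hence H_8(x) = 256 x^8 - 3584 x^6 + 13440 x^4 - 13440 x^2 + 1680.

H_8(x); series = 256 x^8 - 3584 x^6 + 13440 x^4 - 13440 x^2 + 1680


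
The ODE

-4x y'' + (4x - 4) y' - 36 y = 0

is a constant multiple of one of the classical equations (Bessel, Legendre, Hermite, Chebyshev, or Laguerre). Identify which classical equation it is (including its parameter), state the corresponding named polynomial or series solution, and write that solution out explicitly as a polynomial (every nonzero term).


All three coefficients share the factor -4; dividing through by -4 gives  x y'' + (1 - x) y' + 9 y = 0.
This matches the Laguerre equation x y'' + (1 - x) y' + n y = 0 with n = 9; the polynomial solution is L_9(x).
With y = sum_k a_k x^k, matching x^k gives (k+1)k a_{k+1} + (k+1) a_{k+1} - k a_k + n a_k = 0, i.e. (k+1)^2 a_{k+1} = (k - n) a_k = (k - 9) a_k. The right side vanishes at k = 9, so the series terminates at degree 9.
Standard normalization L_n(0) = 1 gives a_0 = 1. Work upward with a_{k+1} = (k - 9) a_k / (k+1)^2:
  a_1 = (0 - 9)(1) / 1^2 = -9/1 = -9
  a_2 = (1 - 9)(-9) / 2^2 = 72/4 = 18
  a_3 = (2 - 9)(18) / 3^2 = -126/9 = -14
  a_4 = (3 - 9)(-14) / 4^2 = 84/16 = 21/4
  a_5 = (4 - 9)(21/4) / 5^2 = (-105/4)/25 = -21/20
  a_6 = (5 - 9)(-21/20) / 6^2 = (21/5)/36 = 7/60
  a_7 = (6 - 9)(7/60) / 7^2 = (-7/20)/49 = -1/140
  a_8 = (7 - 9)(-1/140) / 8^2 = (1/70)/64 = 1/4480
  a_9 = (8 - 9)(1/4480) / 9^2 = (-1/4480)/81 = -1/362880
Hence L_9(x) = -x^9/362880 + x^8/4480 - x^7/140 + 7 x^6/60 - 21 x^5/20 + 21 x^4/4 - 14 x^3 + 18 x^2 - 9 x + 1.

L_9(x); series = -x^9/362880 + x^8/4480 - x^7/140 + 7 x^6/60 - 21 x^5/20 + 21 x^4/4 - 14 x^3 + 18 x^2 - 9 x + 1


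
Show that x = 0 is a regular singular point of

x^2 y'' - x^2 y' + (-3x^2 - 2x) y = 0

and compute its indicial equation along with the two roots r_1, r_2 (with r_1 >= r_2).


Divide by x^2 to reach normal form y'' + P_1(x) y' + P_2(x) y = 0 with P_1(x) = -1 and P_2(x) = -3 - 2/x.
x = 0 is a singular point because the y-coefficient -3 - 2/x has a pole at x = 0.
It is a regular singular point because x P_1(x) = p(x) = -x and x^2 P_2(x) = q(x) = -3x^2 - 2x are polynomials, hence analytic at x = 0.
p(0) = 0,  q(0) = 0.
Indicial equation: r(r-1) + p(0) r + q(0) = 0, i.e. r^2 + (p(0) - 1) r + q(0) = 0, i.e. r^2 - 1 r = 0.
Discriminant: (-1)^2 - 4(0) = 1, so r = (1 ± 1)/2.
Solving: r_1 = 1, r_2 = 0.

indicial: r^2 - 1 r = 0; roots r_1 = 1, r_2 = 0


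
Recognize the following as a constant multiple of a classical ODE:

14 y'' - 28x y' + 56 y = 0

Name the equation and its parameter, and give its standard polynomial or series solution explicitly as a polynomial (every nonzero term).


All three coefficients share the factor 14; dividing through by 14 gives  y'' - 2x y' + 4 y = 0.
This matches the Hermite equation y'' - 2x y' + 2n y = 0 with 2n = 4, so n = 2; the polynomial solution is H_2(x).
With y = sum_k a_k x^k, matching x^k gives (k+2)(k+1) a_{k+2} = 2(k - n) a_k = 2(k - 2) a_k. The right side vanishes at k = 2, so the series with the parity of 2 terminates at degree 2.
Standard normalization: leading coefficient of H_n is 2^n, so a_2 = 2^2 = 4. Work downward with a_k = (k+1)(k+2) a_{k+2} / (2(k - n)):
  a_0 = (1)(2)(4) / (2(0 - 2)) = 8/(-4) = -2
Hence H_2(x) = 4 x^2 - 2.

H_2(x); series = 4 x^2 - 2


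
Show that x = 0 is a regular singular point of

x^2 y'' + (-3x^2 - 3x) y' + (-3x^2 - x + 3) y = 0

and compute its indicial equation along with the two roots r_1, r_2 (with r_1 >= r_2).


Divide by x^2 to reach normal form y'' + P_1(x) y' + P_2(x) y = 0 with P_1(x) = -3 - 3/x and P_2(x) = -3 - 1/x + 3/x^2.
x = 0 is a singular point because the y'-coefficient -3 - 3/x has a pole at x = 0 and the y-coefficient -3 - 1/x + 3/x^2 has a pole at x = 0.
It is a regular singular point because x P_1(x) = p(x) = -3x - 3 and x^2 P_2(x) = q(x) = -3x^2 - x + 3 are polynomials, hence analytic at x = 0.
p(0) = -3,  q(0) = 3.
Indicial equation: r(r-1) + p(0) r + q(0) = 0, i.e. r^2 + (p(0) - 1) r + q(0) = 0, i.e. r^2 - 4 r + 3 = 0.
Discriminant: (-4)^2 - 4(3) = 4, so r = (4 ± 2)/2.
Solving: r_1 = 3, r_2 = 1.

indicial: r^2 - 4 r + 3 = 0; roots r_1 = 3, r_2 = 1


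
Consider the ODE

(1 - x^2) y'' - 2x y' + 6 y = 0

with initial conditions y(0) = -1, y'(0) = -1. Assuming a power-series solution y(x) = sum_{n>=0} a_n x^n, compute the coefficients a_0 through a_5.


Ansatz: y(x) = sum_{n>=0} a_n x^n, so y'(x) = sum_{n>=1} n a_n x^(n-1) and y''(x) = sum_{n>=2} n(n-1) a_n x^(n-2).
Substitute into P(x) y'' + Q(x) y' + R(x) y = 0 with P(x) = 1 - x^2, Q(x) = -2x, R(x) = 6, and match powers of x.
Initial conditions: a_0 = -1, a_1 = -1.
Setting the coefficient of each power of x to zero and solving order by order (substituting the coefficients already found):
  x^0: 2 a_2 + 6 a_0 = 0  ->  2 a_2 = -6 a_0 = 6  ->  a_2 = 3
  x^1: 6 a_3 + 4 a_1 = 0  ->  6 a_3 = -4 a_1 = 4  ->  a_3 = 2/3
  x^2: 12 a_4 = 0  ->  a_4 = 0
  x^3: 20 a_5 - 6 a_3 = 0  ->  20 a_5 = 6 a_3 = 4  ->  a_5 = 1/5
Truncated series: y(x) = -1 - x + 3 x^2 + (2/3) x^3 + (1/5) x^5 + O(x^6).

a_0 = -1; a_1 = -1; a_2 = 3; a_3 = 2/3; a_4 = 0; a_5 = 1/5


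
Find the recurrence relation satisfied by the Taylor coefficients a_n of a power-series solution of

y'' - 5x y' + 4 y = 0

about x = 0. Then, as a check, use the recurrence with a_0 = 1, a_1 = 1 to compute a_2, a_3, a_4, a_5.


Substitute y = sum_n a_n x^n.
y''(x) has coefficient (n+2)(n+1) a_{n+2} at x^n;
-5 x y'(x) has coefficient -5 n a_n at x^n (shift);
4 y(x) has coefficient 4 a_n at x^n.
Matching x^n: (n+2)(n+1) a_{n+2} + (-5n + 4) a_n = 0.
Thus a_{n+2} = (5n - 4) / ((n+1)(n+2)) * a_n.

Check with a_0 = 1, a_1 = 1 (apply the recurrence for n = 0, 1, 2, 3): a_0 = 1, a_1 = 1, a_2 = -2, a_3 = 1/6, a_4 = -1, a_5 = 11/120.

a_(n+2) = (5n - 4) / ((n+1)(n+2)) * a_n; check: a_0 = 1, a_1 = 1, a_2 = -2, a_3 = 1/6, a_4 = -1, a_5 = 11/120


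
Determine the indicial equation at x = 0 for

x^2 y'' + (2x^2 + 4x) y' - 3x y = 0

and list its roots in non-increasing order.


Divide by x^2 to reach normal form y'' + P_1(x) y' + P_2(x) y = 0 with P_1(x) = 2 + 4/x and P_2(x) = -3/x.
x = 0 is a singular point because the y'-coefficient 2 + 4/x has a pole at x = 0 and the y-coefficient -3/x has a pole at x = 0.
It is a regular singular point because x P_1(x) = p(x) = 2x + 4 and x^2 P_2(x) = q(x) = -3x are polynomials, hence analytic at x = 0.
p(0) = 4,  q(0) = 0.
Indicial equation: r(r-1) + p(0) r + q(0) = 0, i.e. r^2 + (p(0) - 1) r + q(0) = 0, i.e. r^2 + 3 r = 0.
Discriminant: (3)^2 - 4(0) = 9, so r = (-3 ± 3)/2.
Solving: r_1 = 0, r_2 = -3.

indicial: r^2 + 3 r = 0; roots r_1 = 0, r_2 = -3


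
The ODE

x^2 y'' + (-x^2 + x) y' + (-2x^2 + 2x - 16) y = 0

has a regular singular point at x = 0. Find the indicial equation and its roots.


Divide by x^2 to reach normal form y'' + P_1(x) y' + P_2(x) y = 0 with P_1(x) = -1 + 1/x and P_2(x) = -2 + 2/x - 16/x^2.
x = 0 is a singular point because the y'-coefficient -1 + 1/x has a pole at x = 0 and the y-coefficient -2 + 2/x - 16/x^2 has a pole at x = 0.
It is a regular singular point because x P_1(x) = p(x) = 1 - x and x^2 P_2(x) = q(x) = -2x^2 + 2x - 16 are polynomials, hence analytic at x = 0.
p(0) = 1,  q(0) = -16.
Indicial equation: r(r-1) + p(0) r + q(0) = 0, i.e. r^2 + (p(0) - 1) r + q(0) = 0, i.e. r^2 - 16 = 0.
Discriminant: (0)^2 - 4(-16) = 64, so r = (0 ± 8)/2.
Solving: r_1 = 4, r_2 = -4.

indicial: r^2 - 16 = 0; roots r_1 = 4, r_2 = -4


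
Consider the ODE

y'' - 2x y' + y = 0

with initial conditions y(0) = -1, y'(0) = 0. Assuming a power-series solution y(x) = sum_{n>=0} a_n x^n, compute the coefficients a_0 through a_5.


Ansatz: y(x) = sum_{n>=0} a_n x^n, so y'(x) = sum_{n>=1} n a_n x^(n-1) and y''(x) = sum_{n>=2} n(n-1) a_n x^(n-2).
Substitute into P(x) y'' + Q(x) y' + R(x) y = 0 with P(x) = 1, Q(x) = -2x, R(x) = 1, and match powers of x.
Initial conditions: a_0 = -1, a_1 = 0.
Setting the coefficient of each power of x to zero and solving order by order (substituting the coefficients already found):
  x^0: 2 a_2 + a_0 = 0  ->  2 a_2 = -a_0 = 1  ->  a_2 = 1/2
  x^1: 6 a_3 - a_1 = 0  ->  6 a_3 = a_1 = 0  ->  a_3 = 0
  x^2: 12 a_4 - 3 a_2 = 0  ->  12 a_4 = 3 a_2 = 3/2  ->  a_4 = 1/8
  x^3: 20 a_5 - 5 a_3 = 0  ->  20 a_5 = 5 a_3 = 0  ->  a_5 = 0
Truncated series: y(x) = -1 + (1/2) x^2 + (1/8) x^4 + O(x^6).

a_0 = -1; a_1 = 0; a_2 = 1/2; a_3 = 0; a_4 = 1/8; a_5 = 0


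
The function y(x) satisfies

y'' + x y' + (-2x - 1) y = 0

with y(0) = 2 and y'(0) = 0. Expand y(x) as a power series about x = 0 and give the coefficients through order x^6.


Ansatz: y(x) = sum_{n>=0} a_n x^n, so y'(x) = sum_{n>=1} n a_n x^(n-1) and y''(x) = sum_{n>=2} n(n-1) a_n x^(n-2).
Substitute into P(x) y'' + Q(x) y' + R(x) y = 0 with P(x) = 1, Q(x) = x, R(x) = -2x - 1, and match powers of x.
Initial conditions: a_0 = 2, a_1 = 0.
Setting the coefficient of each power of x to zero and solving order by order (substituting the coefficients already found):
  x^0: 2 a_2 - a_0 = 0  ->  2 a_2 = a_0 = 2  ->  a_2 = 1
  x^1: 6 a_3 - 2 a_0 = 0  ->  6 a_3 = 2 a_0 = 4  ->  a_3 = 2/3
  x^2: 12 a_4 + a_2 - 2 a_1 = 0  ->  12 a_4 = -a_2 + 2 a_1 = -1  ->  a_4 = -1/12
  x^3: 20 a_5 + 2 a_3 - 2 a_2 = 0  ->  20 a_5 = -2 a_3 + 2 a_2 = 2/3  ->  a_5 = 1/30
  x^4: 30 a_6 + 3 a_4 - 2 a_3 = 0  ->  30 a_6 = -3 a_4 + 2 a_3 = 19/12  ->  a_6 = 19/360
Truncated series: y(x) = 2 + x^2 + (2/3) x^3 - (1/12) x^4 + (1/30) x^5 + (19/360) x^6 + O(x^7).

a_0 = 2; a_1 = 0; a_2 = 1; a_3 = 2/3; a_4 = -1/12; a_5 = 1/30; a_6 = 19/360


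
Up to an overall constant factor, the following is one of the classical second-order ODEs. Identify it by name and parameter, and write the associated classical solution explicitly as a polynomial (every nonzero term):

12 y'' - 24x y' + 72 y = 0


All three coefficients share the factor 12; dividing through by 12 gives  y'' - 2x y' + 6 y = 0.
This matches the Hermite equation y'' - 2x y' + 2n y = 0 with 2n = 6, so n = 3; the polynomial solution is H_3(x).
With y = sum_k a_k x^k, matching x^k gives (k+2)(k+1) a_{k+2} = 2(k - n) a_k = 2(k - 3) a_k. The right side vanishes at k = 3, so the series with the parity of 3 terminates at degree 3.
Standard normalization: leading coefficient of H_n is 2^n, so a_3 = 2^3 = 8. Work downward with a_k = (k+1)(k+2) a_{k+2} / (2(k - n)):
  a_1 = (2)(3)(8) / (2(1 - 3)) = 48/(-4) = -12
Hence H_3(x) = 8 x^3 - 12 x.

H_3(x); series = 8 x^3 - 12 x


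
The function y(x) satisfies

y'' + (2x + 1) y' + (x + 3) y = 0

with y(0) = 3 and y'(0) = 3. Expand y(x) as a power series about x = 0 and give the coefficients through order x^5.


Ansatz: y(x) = sum_{n>=0} a_n x^n, so y'(x) = sum_{n>=1} n a_n x^(n-1) and y''(x) = sum_{n>=2} n(n-1) a_n x^(n-2).
Substitute into P(x) y'' + Q(x) y' + R(x) y = 0 with P(x) = 1, Q(x) = 2x + 1, R(x) = x + 3, and match powers of x.
Initial conditions: a_0 = 3, a_1 = 3.
Setting the coefficient of each power of x to zero and solving order by order (substituting the coefficients already found):
  x^0: 2 a_2 + a_1 + 3 a_0 = 0  ->  2 a_2 = -a_1 - 3 a_0 = -12  ->  a_2 = -6
  x^1: 6 a_3 + 2 a_2 + 5 a_1 + a_0 = 0  ->  6 a_3 = -2 a_2 - 5 a_1 - a_0 = -6  ->  a_3 = -1
  x^2: 12 a_4 + 3 a_3 + 7 a_2 + a_1 = 0  ->  12 a_4 = -3 a_3 - 7 a_2 - a_1 = 42  ->  a_4 = 7/2
  x^3: 20 a_5 + 4 a_4 + 9 a_3 + a_2 = 0  ->  20 a_5 = -4 a_4 - 9 a_3 - a_2 = 1  ->  a_5 = 1/20
Truncated series: y(x) = 3 + 3 x - 6 x^2 - x^3 + (7/2) x^4 + (1/20) x^5 + O(x^6).

a_0 = 3; a_1 = 3; a_2 = -6; a_3 = -1; a_4 = 7/2; a_5 = 1/20


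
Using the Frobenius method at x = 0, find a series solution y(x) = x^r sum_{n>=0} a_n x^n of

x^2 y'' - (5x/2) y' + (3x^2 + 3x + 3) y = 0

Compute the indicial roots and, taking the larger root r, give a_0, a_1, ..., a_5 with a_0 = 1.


Write in Frobenius form y'' + (p(x)/x) y' + (q(x)/x^2) y = 0:
  p(x) = -5/2,  q(x) = 3x^2 + 3x + 3.
Indicial equation: r(r-1) + (-5/2) r + (3) = 0 -> roots r_1 = 2, r_2 = 3/2.
Take r = r_1 = 2. Let y(x) = x^r sum_{n>=0} a_n x^n with a_0 = 1.
Substitute y = x^r sum a_n x^n and match x^{r+n}. The recurrence is
  D(n) a_n + 3 a_{n-1} + 3 a_{n-2} = 0,  where D(n) = (r+n)(r+n-1) + (-5/2)(r+n) + (3).
  a_n = [-3 a_{n-1} - 3 a_{n-2}] / D(n).
Since the indicial polynomial factors as (r - r_1)(r - r_2), D(n) = (r_1 + n - r_1)(r_1 + n - r_2) = n(n + 1/2).
Evaluating step by step (a_0 = 1):
  n = 1: D(1) = 1(1 + 1/2) = 3/2; numerator = -3(1) = -3; a_1 = (-3)/(3/2) = -2
  n = 2: D(2) = 2(2 + 1/2) = 5; numerator = -3(-2) - 3(1) = 3; a_2 = (3)/(5) = 3/5
  n = 3: D(3) = 3(3 + 1/2) = 21/2; numerator = -3(3/5) - 3(-2) = 21/5; a_3 = (21/5)/(21/2) = 2/5
  n = 4: D(4) = 4(4 + 1/2) = 18; numerator = -3(2/5) - 3(3/5) = -3; a_4 = (-3)/(18) = -1/6
  n = 5: D(5) = 5(5 + 1/2) = 55/2; numerator = -3(-1/6) - 3(2/5) = -7/10; a_5 = (-7/10)/(55/2) = -7/275

r = 2; a_0 = 1; a_1 = -2; a_2 = 3/5; a_3 = 2/5; a_4 = -1/6; a_5 = -7/275


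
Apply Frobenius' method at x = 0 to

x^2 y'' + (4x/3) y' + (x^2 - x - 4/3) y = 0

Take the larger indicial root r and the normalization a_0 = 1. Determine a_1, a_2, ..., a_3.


Write in Frobenius form y'' + (p(x)/x) y' + (q(x)/x^2) y = 0:
  p(x) = 4/3,  q(x) = x^2 - x - 4/3.
Indicial equation: r(r-1) + (4/3) r + (-4/3) = 0 -> roots r_1 = 1, r_2 = -4/3.
Take r = r_1 = 1. Let y(x) = x^r sum_{n>=0} a_n x^n with a_0 = 1.
Substitute y = x^r sum a_n x^n and match x^{r+n}. The recurrence is
  D(n) a_n - 1 a_{n-1} + 1 a_{n-2} = 0,  where D(n) = (r+n)(r+n-1) + (4/3)(r+n) + (-4/3).
  a_n = [1 a_{n-1} - 1 a_{n-2}] / D(n).
Since the indicial polynomial factors as (r - r_1)(r - r_2), D(n) = (r_1 + n - r_1)(r_1 + n - r_2) = n(n + 7/3).
Evaluating step by step (a_0 = 1):
  n = 1: D(1) = 1(1 + 7/3) = 10/3; numerator = 1(1) = 1; a_1 = (1)/(10/3) = 3/10
  n = 2: D(2) = 2(2 + 7/3) = 26/3; numerator = 1(3/10) - 1(1) = -7/10; a_2 = (-7/10)/(26/3) = -21/260
  n = 3: D(3) = 3(3 + 7/3) = 16; numerator = 1(-21/260) - 1(3/10) = -99/260; a_3 = (-99/260)/(16) = -99/4160

r = 1; a_0 = 1; a_1 = 3/10; a_2 = -21/260; a_3 = -99/4160


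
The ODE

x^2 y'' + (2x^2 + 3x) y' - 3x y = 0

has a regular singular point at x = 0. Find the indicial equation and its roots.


Divide by x^2 to reach normal form y'' + P_1(x) y' + P_2(x) y = 0 with P_1(x) = 2 + 3/x and P_2(x) = -3/x.
x = 0 is a singular point because the y'-coefficient 2 + 3/x has a pole at x = 0 and the y-coefficient -3/x has a pole at x = 0.
It is a regular singular point because x P_1(x) = p(x) = 2x + 3 and x^2 P_2(x) = q(x) = -3x are polynomials, hence analytic at x = 0.
p(0) = 3,  q(0) = 0.
Indicial equation: r(r-1) + p(0) r + q(0) = 0, i.e. r^2 + (p(0) - 1) r + q(0) = 0, i.e. r^2 + 2 r = 0.
Discriminant: (2)^2 - 4(0) = 4, so r = (-2 ± 2)/2.
Solving: r_1 = 0, r_2 = -2.

indicial: r^2 + 2 r = 0; roots r_1 = 0, r_2 = -2


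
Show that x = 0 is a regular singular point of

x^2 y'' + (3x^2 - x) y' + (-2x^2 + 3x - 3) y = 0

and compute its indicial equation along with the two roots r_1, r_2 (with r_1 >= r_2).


Divide by x^2 to reach normal form y'' + P_1(x) y' + P_2(x) y = 0 with P_1(x) = 3 - 1/x and P_2(x) = -2 + 3/x - 3/x^2.
x = 0 is a singular point because the y'-coefficient 3 - 1/x has a pole at x = 0 and the y-coefficient -2 + 3/x - 3/x^2 has a pole at x = 0.
It is a regular singular point because x P_1(x) = p(x) = 3x - 1 and x^2 P_2(x) = q(x) = -2x^2 + 3x - 3 are polynomials, hence analytic at x = 0.
p(0) = -1,  q(0) = -3.
Indicial equation: r(r-1) + p(0) r + q(0) = 0, i.e. r^2 + (p(0) - 1) r + q(0) = 0, i.e. r^2 - 2 r - 3 = 0.
Discriminant: (-2)^2 - 4(-3) = 16, so r = (2 ± 4)/2.
Solving: r_1 = 3, r_2 = -1.

indicial: r^2 - 2 r - 3 = 0; roots r_1 = 3, r_2 = -1
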